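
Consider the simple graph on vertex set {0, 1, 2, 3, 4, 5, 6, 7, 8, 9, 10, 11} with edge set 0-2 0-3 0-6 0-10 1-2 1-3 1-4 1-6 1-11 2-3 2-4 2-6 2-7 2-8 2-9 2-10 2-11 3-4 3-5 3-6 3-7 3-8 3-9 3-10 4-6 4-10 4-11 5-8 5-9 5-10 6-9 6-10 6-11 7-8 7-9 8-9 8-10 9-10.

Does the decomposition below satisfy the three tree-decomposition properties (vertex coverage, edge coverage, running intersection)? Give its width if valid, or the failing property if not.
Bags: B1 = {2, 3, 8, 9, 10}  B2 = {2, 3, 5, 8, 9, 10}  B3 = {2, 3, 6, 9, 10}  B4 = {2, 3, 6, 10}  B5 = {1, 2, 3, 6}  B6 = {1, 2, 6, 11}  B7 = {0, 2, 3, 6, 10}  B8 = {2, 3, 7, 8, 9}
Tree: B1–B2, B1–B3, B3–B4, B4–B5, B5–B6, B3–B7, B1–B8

No — vertex 4 appears in no bag.

A tree decomposition must satisfy three properties: every vertex lies in some bag; for every edge, both endpoints lie together in some bag; and for every vertex, the bags containing it form a connected subtree. Here vertex 4 appears in no bag, so the decomposition is invalid.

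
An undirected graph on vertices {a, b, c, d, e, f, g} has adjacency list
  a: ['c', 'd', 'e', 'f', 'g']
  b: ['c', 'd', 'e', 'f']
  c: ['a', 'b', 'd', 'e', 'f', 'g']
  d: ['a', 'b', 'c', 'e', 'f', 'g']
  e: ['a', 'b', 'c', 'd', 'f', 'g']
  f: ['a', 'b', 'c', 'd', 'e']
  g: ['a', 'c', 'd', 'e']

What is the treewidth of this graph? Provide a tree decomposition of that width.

The largest bag has 5 vertices, giving width 4; this decomposition certifies tw(G) ≤ 4. For the lower bound, the 5 vertices {a, c, d, e, g} are pairwise adjacent, and any tree decomposition puts a clique entirely inside one bag — forcing width ≥ 4. The upper and lower bounds meet at 4, so that is the treewidth.

Treewidth 4.
Bags: B1 = {a, c, d, e, g}  B2 = {a, c, d, e, f}  B3 = {b, c, d, e, f}
Tree: B1–B2, B2–B3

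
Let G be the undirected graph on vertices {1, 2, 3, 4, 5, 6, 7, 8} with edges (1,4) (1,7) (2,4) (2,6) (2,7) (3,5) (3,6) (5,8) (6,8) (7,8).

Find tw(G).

2

A width-2 tree decomposition is:
Bags: B1 = {3, 5, 6}  B2 = {5, 6, 8}  B3 = {2, 6, 8}  B4 = {2, 7, 8}  B5 = {2, 4, 7}  B6 = {1, 4, 7}
Tree: B1–B2, B2–B3, B3–B4, B4–B5, B5–B6
Each bag holds 3 vertices, so the decomposition has width 2, which upper-bounds the treewidth. Since 3–5–8–6–3 is a cycle in G, G is not acyclic. Forests are exactly the graphs of treewidth ≤ 1, so tw(G) ≥ 2. The upper and lower bounds meet at 2, so that is the treewidth.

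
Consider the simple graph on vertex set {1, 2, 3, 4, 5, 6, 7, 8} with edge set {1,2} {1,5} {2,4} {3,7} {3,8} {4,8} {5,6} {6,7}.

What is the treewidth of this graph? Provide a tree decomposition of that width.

Every bag has size at most 3, so the width is 3 − 1 = 2 and tw(G) ≤ 2. For the lower bound, G contains the cycle 6–5–1–2–4–8–3–7–6, so G is not a forest; only forests have treewidth ≤ 1, hence tw(G) ≥ 2. Hence tw(G) = 2 exactly.

Treewidth 2.
Bags: B1 = {1, 5, 6}  B2 = {1, 2, 6}  B3 = {2, 4, 6}  B4 = {4, 6, 8}  B5 = {3, 6, 8}  B6 = {3, 6, 7}
Tree: B1–B2, B2–B3, B3–B4, B4–B5, B5–B6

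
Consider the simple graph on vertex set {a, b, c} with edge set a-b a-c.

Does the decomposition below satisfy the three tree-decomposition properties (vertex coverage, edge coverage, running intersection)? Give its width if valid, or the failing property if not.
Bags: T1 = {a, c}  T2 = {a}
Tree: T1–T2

A tree decomposition must satisfy three properties: every vertex lies in some bag; for every edge, both endpoints lie together in some bag; and for every vertex, the bags containing it form a connected subtree. Here vertex b appears in no bag, so the decomposition is invalid.

No — vertex b appears in no bag.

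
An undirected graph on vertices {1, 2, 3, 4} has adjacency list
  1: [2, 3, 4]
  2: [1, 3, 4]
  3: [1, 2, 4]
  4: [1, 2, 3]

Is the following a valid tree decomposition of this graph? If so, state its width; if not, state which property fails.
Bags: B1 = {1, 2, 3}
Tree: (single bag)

No — vertex 4 appears in no bag.

A tree decomposition must satisfy three properties: every vertex lies in some bag; for every edge, both endpoints lie together in some bag; and for every vertex, the bags containing it form a connected subtree. Here vertex 4 appears in no bag, so the decomposition is invalid.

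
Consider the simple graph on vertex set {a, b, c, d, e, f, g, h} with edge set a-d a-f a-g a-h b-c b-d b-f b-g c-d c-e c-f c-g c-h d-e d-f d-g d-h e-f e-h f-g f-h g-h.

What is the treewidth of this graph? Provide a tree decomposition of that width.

Treewidth 4.
One such decomposition:
Bags: B1 = {c, d, f, g, h}  B2 = {b, c, d, f, g}  B3 = {a, d, f, g, h}  B4 = {c, d, e, f, h}
Tree: B1–B2, B1–B3, B1–B4

Every bag has size at most 5, so the width is 5 − 1 = 4 and tw(G) ≤ 4. For the lower bound, the 5 vertices {c, d, f, g, h} are pairwise adjacent, and any tree decomposition puts a clique entirely inside one bag — forcing width ≥ 4. Combining the bounds, tw(G) = 4.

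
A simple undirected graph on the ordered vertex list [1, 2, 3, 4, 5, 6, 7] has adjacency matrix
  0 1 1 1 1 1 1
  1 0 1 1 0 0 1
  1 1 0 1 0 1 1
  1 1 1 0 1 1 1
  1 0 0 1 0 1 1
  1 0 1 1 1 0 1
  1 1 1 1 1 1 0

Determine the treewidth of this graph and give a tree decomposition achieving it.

Treewidth 4.
Bags: B1 = {1, 3, 4, 6, 7}  B2 = {1, 2, 3, 4, 7}  B3 = {1, 4, 5, 6, 7}
Tree: B1–B2, B1–B3

Every bag has size at most 5, so the width is 5 − 1 = 4 and tw(G) ≤ 4. For the lower bound, the 5 vertices {1, 2, 3, 4, 7} are pairwise adjacent, and any tree decomposition puts a clique entirely inside one bag — forcing width ≥ 4. Therefore the treewidth is 4.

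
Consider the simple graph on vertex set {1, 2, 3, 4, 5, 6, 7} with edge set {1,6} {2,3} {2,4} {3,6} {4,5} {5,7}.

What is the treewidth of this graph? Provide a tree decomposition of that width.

Every bag has size at most 2, so the width is 2 − 1 = 1 and tw(G) ≤ 1. Since G has at least one edge (e.g. 7–5), it is not an edgeless graph, so tw(G) ≥ 1. The upper and lower bounds meet at 1, so that is the treewidth.

Treewidth 1.
Bags: B1 = {5, 7}  B2 = {4, 5}  B3 = {2, 4}  B4 = {2, 3}  B5 = {3, 6}  B6 = {1, 6}
Tree: B1–B2, B2–B3, B3–B4, B4–B5, B5–B6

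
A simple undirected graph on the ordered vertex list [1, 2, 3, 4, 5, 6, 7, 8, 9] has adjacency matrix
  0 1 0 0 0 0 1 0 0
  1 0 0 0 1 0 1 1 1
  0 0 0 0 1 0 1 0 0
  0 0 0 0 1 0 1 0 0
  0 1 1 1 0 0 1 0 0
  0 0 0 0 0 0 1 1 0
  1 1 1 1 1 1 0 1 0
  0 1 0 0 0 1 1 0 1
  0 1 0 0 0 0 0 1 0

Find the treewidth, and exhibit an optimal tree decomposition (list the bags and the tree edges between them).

Treewidth 2.
One optimal decomposition is:
Bags: B1 = {2, 5, 7}  B2 = {2, 7, 8}  B3 = {3, 5, 7}  B4 = {1, 2, 7}  B5 = {2, 8, 9}  B6 = {6, 7, 8}  B7 = {4, 5, 7}
Tree: B1–B2, B1–B3, B2–B4, B2–B5, B2–B6, B3–B7

Every bag has size at most 3, so the width is 3 − 1 = 2 and tw(G) ≤ 2. For the lower bound, the 3 vertices {2, 8, 9} are pairwise adjacent, and any tree decomposition puts a clique entirely inside one bag — forcing width ≥ 2. Combining the bounds, tw(G) = 2.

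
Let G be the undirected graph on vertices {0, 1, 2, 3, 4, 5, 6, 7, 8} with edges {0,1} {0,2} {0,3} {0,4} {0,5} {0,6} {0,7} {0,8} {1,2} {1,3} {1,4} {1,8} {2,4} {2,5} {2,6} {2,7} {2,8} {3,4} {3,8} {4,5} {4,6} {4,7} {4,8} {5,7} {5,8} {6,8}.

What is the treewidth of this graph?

A width-4 tree decomposition is:
Bags: B1 = {0, 2, 4, 5, 8}  B2 = {0, 2, 4, 5, 7}  B3 = {0, 1, 2, 4, 8}  B4 = {0, 1, 3, 4, 8}  B5 = {0, 2, 4, 6, 8}
Tree: B1–B2, B1–B3, B3–B4, B1–B5
Each bag holds 5 vertices, so the decomposition has width 4, which upper-bounds the treewidth. On the other hand G contains the 5-clique {0, 1, 2, 4, 8}. A clique must lie in a single bag of any decomposition, so no decomposition can have width below 4. Combining the bounds, tw(G) = 4.

4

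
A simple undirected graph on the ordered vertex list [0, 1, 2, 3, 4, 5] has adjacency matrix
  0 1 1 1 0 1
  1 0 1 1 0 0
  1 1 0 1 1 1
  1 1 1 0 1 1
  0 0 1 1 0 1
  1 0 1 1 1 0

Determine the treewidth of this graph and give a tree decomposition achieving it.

The largest bag has 4 vertices, giving width 3; this decomposition certifies tw(G) ≤ 3. On the other hand G contains the 4-clique {0, 1, 2, 3}. A clique must lie in a single bag of any decomposition, so no decomposition can have width below 3. The upper and lower bounds meet at 3, so that is the treewidth.

Treewidth 3.
One optimal decomposition is:
Bags: B1 = {0, 1, 2, 3}  B2 = {0, 2, 3, 5}  B3 = {2, 3, 4, 5}
Tree: B1–B2, B2–B3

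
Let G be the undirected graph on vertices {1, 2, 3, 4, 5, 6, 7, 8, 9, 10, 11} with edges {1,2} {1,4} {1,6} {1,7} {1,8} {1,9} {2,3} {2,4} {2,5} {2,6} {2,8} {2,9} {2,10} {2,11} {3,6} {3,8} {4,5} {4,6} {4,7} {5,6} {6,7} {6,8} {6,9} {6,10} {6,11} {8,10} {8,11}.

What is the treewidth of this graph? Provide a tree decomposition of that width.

Treewidth 3.
One optimal decomposition is:
Bags: B1 = {1, 2, 4, 6}  B2 = {1, 2, 6, 8}  B3 = {2, 6, 8, 10}  B4 = {2, 3, 6, 8}  B5 = {2, 4, 5, 6}  B6 = {2, 6, 8, 11}  B7 = {1, 2, 6, 9}  B8 = {1, 4, 6, 7}
Tree: B1–B2, B2–B3, B3–B4, B1–B5, B4–B6, B2–B7, B1–B8

The largest bag has 4 vertices, giving width 3; this decomposition certifies tw(G) ≤ 3. On the other hand G contains the 4-clique {2, 3, 6, 8}. A clique must lie in a single bag of any decomposition, so no decomposition can have width below 3. Hence tw(G) = 3 exactly.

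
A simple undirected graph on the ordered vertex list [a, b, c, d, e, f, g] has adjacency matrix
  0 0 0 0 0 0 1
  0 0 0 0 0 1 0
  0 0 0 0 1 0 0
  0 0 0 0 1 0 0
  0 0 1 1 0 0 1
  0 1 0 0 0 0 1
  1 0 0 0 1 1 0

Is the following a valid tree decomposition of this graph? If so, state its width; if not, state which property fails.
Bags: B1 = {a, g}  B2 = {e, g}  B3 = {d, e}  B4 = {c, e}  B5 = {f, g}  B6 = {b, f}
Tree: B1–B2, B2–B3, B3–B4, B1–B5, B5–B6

Yes; width 1.

Every vertex of G appears in some bag (union = {a, b, c, d, e, f, g}); every edge is covered by a bag; and for each vertex v the set of bags containing v is connected in the bag tree. The decomposition is therefore valid. The largest bag has 2 vertices, so the width is 1.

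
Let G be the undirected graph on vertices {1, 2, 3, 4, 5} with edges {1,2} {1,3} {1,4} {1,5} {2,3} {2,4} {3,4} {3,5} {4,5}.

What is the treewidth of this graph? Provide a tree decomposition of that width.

Each bag holds 4 vertices, so the decomposition has width 3, which upper-bounds the treewidth. For the lower bound, the 4 vertices {1, 2, 3, 4} are pairwise adjacent, and any tree decomposition puts a clique entirely inside one bag — forcing width ≥ 3. The upper and lower bounds meet at 3, so that is the treewidth.

Treewidth 3.
One optimal decomposition is:
Bags: B1 = {1, 3, 4, 5}  B2 = {1, 2, 3, 4}
Tree: B1–B2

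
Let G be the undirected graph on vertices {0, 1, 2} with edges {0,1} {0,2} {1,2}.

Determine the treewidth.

A width-2 tree decomposition is:
Bags: B1 = {0, 1, 2}
Tree: (single bag)
With just one bag of size 3, the width is 3 − 1 = 2, so tw(G) ≤ 2. For the lower bound, the 3 vertices {0, 1, 2} are pairwise adjacent, and any tree decomposition puts a clique entirely inside one bag — forcing width ≥ 2. Hence tw(G) = 2 exactly.

2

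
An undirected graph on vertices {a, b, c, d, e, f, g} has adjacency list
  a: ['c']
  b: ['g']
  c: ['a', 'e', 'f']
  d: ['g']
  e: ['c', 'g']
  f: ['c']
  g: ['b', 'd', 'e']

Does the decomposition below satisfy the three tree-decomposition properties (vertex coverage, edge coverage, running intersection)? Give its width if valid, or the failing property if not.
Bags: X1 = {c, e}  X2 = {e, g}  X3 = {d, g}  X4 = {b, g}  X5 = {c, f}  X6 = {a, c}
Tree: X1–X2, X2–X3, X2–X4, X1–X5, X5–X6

Every vertex of G appears in some bag (union = {a, b, c, d, e, f, g}); every edge is covered by a bag; and for each vertex v the set of bags containing v is connected in the bag tree. The decomposition is therefore valid. The largest bag has 2 vertices, so the width is 1.

Yes; width 1.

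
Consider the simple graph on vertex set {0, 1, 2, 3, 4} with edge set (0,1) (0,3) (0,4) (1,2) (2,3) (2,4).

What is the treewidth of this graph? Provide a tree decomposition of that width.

Treewidth 2.
Bags: B1 = {0, 1, 2}  B2 = {0, 2, 4}  B3 = {0, 2, 3}
Tree: B1–B2, B2–B3

Every bag has size at most 3, so the width is 3 − 1 = 2 and tw(G) ≤ 2. For the lower bound, G contains the cycle 1–0–4–2–1, so G is not a forest; only forests have treewidth ≤ 1, hence tw(G) ≥ 2. The upper and lower bounds meet at 2, so that is the treewidth.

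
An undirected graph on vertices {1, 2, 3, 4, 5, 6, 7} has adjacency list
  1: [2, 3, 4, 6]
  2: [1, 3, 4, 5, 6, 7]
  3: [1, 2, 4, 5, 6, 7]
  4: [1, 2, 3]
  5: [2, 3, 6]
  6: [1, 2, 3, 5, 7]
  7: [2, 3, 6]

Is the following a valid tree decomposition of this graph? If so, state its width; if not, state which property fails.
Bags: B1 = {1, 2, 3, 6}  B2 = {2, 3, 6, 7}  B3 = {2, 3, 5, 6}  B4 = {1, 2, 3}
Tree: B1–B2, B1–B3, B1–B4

No — vertex 4 appears in no bag.

A tree decomposition must satisfy three properties: every vertex lies in some bag; for every edge, both endpoints lie together in some bag; and for every vertex, the bags containing it form a connected subtree. Here vertex 4 appears in no bag, so the decomposition is invalid.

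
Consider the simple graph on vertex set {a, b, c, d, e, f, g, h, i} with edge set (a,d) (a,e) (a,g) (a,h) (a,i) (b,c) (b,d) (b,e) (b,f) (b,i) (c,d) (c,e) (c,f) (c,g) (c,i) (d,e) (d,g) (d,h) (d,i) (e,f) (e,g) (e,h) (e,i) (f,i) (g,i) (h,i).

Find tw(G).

A width-4 tree decomposition is:
Bags: B1 = {b, c, d, e, i}  B2 = {c, d, e, g, i}  B3 = {a, d, e, g, i}  B4 = {a, d, e, h, i}  B5 = {b, c, e, f, i}
Tree: B1–B2, B2–B3, B3–B4, B1–B5
Each bag holds 5 vertices, so the decomposition has width 4, which upper-bounds the treewidth. Conversely, {c, d, e, g, i} is a clique of size 5, and the vertices of any clique must share a bag in every tree decomposition; so some bag has ≥ 5 vertices and tw(G) ≥ 4. The upper and lower bounds meet at 4, so that is the treewidth.

4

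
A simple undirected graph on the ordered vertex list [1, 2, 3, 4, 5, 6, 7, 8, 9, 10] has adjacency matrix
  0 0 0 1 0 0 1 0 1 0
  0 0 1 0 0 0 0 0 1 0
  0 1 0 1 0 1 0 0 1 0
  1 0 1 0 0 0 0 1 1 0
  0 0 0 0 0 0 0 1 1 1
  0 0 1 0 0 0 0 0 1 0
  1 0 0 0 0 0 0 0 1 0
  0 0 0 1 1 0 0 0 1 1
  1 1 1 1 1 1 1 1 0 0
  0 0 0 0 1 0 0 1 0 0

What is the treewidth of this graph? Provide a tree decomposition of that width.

Treewidth 2.
One such decomposition:
Bags: B1 = {3, 4, 9}  B2 = {4, 8, 9}  B3 = {1, 4, 9}  B4 = {5, 8, 9}  B5 = {1, 7, 9}  B6 = {5, 8, 10}  B7 = {3, 6, 9}  B8 = {2, 3, 9}
Tree: B1–B2, B2–B3, B2–B4, B3–B5, B4–B6, B1–B7, B1–B8

The largest bag has 3 vertices, giving width 2; this decomposition certifies tw(G) ≤ 2. For the lower bound, the 3 vertices {1, 4, 9} are pairwise adjacent, and any tree decomposition puts a clique entirely inside one bag — forcing width ≥ 2. Hence tw(G) = 2 exactly.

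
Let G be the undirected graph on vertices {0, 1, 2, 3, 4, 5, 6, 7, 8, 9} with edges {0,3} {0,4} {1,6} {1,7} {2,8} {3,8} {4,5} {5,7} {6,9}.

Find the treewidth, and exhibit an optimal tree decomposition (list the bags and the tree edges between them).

Treewidth 1.
One such decomposition:
Bags: B1 = {6, 9}  B2 = {1, 6}  B3 = {1, 7}  B4 = {5, 7}  B5 = {4, 5}  B6 = {0, 4}  B7 = {0, 3}  B8 = {3, 8}  B9 = {2, 8}
Tree: B1–B2, B2–B3, B3–B4, B4–B5, B5–B6, B6–B7, B7–B8, B8–B9

Each bag holds 2 vertices, so the decomposition has width 1, which upper-bounds the treewidth. G has an edge, so its treewidth is at least 1. Therefore the treewidth is 1.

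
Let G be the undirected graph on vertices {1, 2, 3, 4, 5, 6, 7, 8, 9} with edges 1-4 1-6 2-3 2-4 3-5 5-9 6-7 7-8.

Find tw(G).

A width-1 tree decomposition is:
Bags: B1 = {5, 9}  B2 = {3, 5}  B3 = {2, 3}  B4 = {2, 4}  B5 = {1, 4}  B6 = {1, 6}  B7 = {6, 7}  B8 = {7, 8}
Tree: B1–B2, B2–B3, B3–B4, B4–B5, B5–B6, B6–B7, B7–B8
Every bag has size at most 2, so the width is 2 − 1 = 1 and tw(G) ≤ 1. G has an edge, so its treewidth is at least 1. Combining the bounds, tw(G) = 1.

1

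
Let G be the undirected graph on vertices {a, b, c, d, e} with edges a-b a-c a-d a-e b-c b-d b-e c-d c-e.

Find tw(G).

A width-3 tree decomposition is:
Bags: B1 = {a, b, c, e}  B2 = {a, b, c, d}
Tree: B1–B2
Each bag holds 4 vertices, so the decomposition has width 3, which upper-bounds the treewidth. On the other hand G contains the 4-clique {a, b, c, d}. A clique must lie in a single bag of any decomposition, so no decomposition can have width below 3. Hence tw(G) = 3 exactly.

3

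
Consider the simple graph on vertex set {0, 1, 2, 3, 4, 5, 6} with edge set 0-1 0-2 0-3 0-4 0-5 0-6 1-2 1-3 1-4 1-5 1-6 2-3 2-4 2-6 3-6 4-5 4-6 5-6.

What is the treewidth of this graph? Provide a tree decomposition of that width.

The largest bag has 5 vertices, giving width 4; this decomposition certifies tw(G) ≤ 4. Conversely, {0, 1, 2, 3, 6} is a clique of size 5, and the vertices of any clique must share a bag in every tree decomposition; so some bag has ≥ 5 vertices and tw(G) ≥ 4. Hence tw(G) = 4 exactly.

Treewidth 4.
Bags: B1 = {0, 1, 2, 4, 6}  B2 = {0, 1, 2, 3, 6}  B3 = {0, 1, 4, 5, 6}
Tree: B1–B2, B1–B3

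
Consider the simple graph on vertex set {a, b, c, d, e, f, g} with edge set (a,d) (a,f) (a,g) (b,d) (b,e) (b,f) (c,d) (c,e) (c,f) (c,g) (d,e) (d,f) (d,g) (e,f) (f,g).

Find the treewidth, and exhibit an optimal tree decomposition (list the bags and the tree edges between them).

Each bag holds 4 vertices, so the decomposition has width 3, which upper-bounds the treewidth. For the lower bound, the 4 vertices {c, d, f, g} are pairwise adjacent, and any tree decomposition puts a clique entirely inside one bag — forcing width ≥ 3. Combining the bounds, tw(G) = 3.

Treewidth 3.
Bags: B1 = {a, d, f, g}  B2 = {c, d, f, g}  B3 = {c, d, e, f}  B4 = {b, d, e, f}
Tree: B1–B2, B2–B3, B3–B4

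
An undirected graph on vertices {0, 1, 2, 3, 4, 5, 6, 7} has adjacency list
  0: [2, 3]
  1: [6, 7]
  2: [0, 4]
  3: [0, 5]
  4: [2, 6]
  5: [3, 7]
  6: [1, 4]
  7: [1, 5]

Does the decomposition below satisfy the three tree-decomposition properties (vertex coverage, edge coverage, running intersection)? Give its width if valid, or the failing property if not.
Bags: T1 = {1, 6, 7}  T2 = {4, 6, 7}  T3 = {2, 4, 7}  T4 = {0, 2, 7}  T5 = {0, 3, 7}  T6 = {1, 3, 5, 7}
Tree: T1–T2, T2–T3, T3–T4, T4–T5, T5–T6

No — bags containing vertex 1 are not connected in the tree.

A tree decomposition must satisfy three properties: every vertex lies in some bag; for every edge, both endpoints lie together in some bag; and for every vertex, the bags containing it form a connected subtree. Here bags containing vertex 1 are not connected in the tree, so the decomposition is invalid.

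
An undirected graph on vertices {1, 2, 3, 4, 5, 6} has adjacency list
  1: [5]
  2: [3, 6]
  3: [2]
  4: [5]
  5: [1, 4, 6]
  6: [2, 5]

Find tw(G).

A width-1 tree decomposition is:
Bags: B1 = {5, 6}  B2 = {1, 5}  B3 = {2, 6}  B4 = {2, 3}  B5 = {4, 5}
Tree: B1–B2, B1–B3, B3–B4, B1–B5
Each bag holds 2 vertices, so the decomposition has width 1, which upper-bounds the treewidth. Any graph with an edge has treewidth ≥ 1, and G has the edge 6–5. Combining the bounds, tw(G) = 1.

1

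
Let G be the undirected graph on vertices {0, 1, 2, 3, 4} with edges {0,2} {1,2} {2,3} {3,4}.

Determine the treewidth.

1

A width-1 tree decomposition is:
Bags: B1 = {3, 4}  B2 = {2, 3}  B3 = {1, 2}  B4 = {0, 2}
Tree: B1–B2, B2–B3, B2–B4
Each bag holds 2 vertices, so the decomposition has width 1, which upper-bounds the treewidth. Since G has at least one edge (e.g. 3–4), it is not an edgeless graph, so tw(G) ≥ 1. Therefore the treewidth is 1.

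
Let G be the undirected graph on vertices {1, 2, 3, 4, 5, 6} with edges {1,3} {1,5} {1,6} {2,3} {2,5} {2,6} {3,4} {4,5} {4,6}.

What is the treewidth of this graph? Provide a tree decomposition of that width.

Each bag holds 4 vertices, so the decomposition has width 3, which upper-bounds the treewidth. For the lower bound: the 4 vertex sets {1,6}, {4,5}, {3}, {2} are disjoint, each induces a connected subgraph, and every pair is joined by at least one edge of G. Contracting each set to a single vertex therefore yields K_{4} as a minor, and since treewidth is minor-monotone, tw(G) ≥ tw(K_{4}) = 3. The upper and lower bounds meet at 3, so that is the treewidth.

Treewidth 3.
One such decomposition:
Bags: B1 = {1, 3, 5, 6}  B2 = {3, 4, 5, 6}  B3 = {2, 3, 5, 6}
Tree: B1–B2, B2–B3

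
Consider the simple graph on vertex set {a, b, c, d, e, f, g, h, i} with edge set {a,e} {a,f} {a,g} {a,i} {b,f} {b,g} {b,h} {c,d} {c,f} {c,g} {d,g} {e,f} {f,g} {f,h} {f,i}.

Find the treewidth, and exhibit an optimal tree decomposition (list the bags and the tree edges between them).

Each bag holds 3 vertices, so the decomposition has width 2, which upper-bounds the treewidth. For the lower bound, the 3 vertices {c, d, g} are pairwise adjacent, and any tree decomposition puts a clique entirely inside one bag — forcing width ≥ 2. The upper and lower bounds meet at 2, so that is the treewidth.

Treewidth 2.
Bags: B1 = {a, e, f}  B2 = {a, f, i}  B3 = {a, f, g}  B4 = {c, f, g}  B5 = {c, d, g}  B6 = {b, f, g}  B7 = {b, f, h}
Tree: B1–B2, B2–B3, B3–B4, B4–B5, B4–B6, B6–B7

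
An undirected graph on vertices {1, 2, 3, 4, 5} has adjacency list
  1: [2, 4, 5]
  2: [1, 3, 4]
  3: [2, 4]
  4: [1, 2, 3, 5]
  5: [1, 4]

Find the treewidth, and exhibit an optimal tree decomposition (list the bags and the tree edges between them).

Treewidth 2.
One such decomposition:
Bags: B1 = {2, 3, 4}  B2 = {1, 2, 4}  B3 = {1, 4, 5}
Tree: B1–B2, B2–B3

Each bag holds 3 vertices, so the decomposition has width 2, which upper-bounds the treewidth. Conversely, {1, 2, 4} is a clique of size 3, and the vertices of any clique must share a bag in every tree decomposition; so some bag has ≥ 3 vertices and tw(G) ≥ 2. Hence tw(G) = 2 exactly.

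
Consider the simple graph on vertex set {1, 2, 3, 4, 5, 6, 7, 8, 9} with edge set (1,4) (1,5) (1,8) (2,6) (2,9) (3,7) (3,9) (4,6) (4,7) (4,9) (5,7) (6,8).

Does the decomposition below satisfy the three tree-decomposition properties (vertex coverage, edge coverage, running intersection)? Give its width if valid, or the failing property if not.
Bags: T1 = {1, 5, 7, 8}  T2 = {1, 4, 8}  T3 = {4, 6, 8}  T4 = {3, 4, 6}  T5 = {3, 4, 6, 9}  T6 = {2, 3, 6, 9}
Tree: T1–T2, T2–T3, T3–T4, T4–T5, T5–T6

No — edge (7,4) lies in no bag.

A tree decomposition must satisfy three properties: every vertex lies in some bag; for every edge, both endpoints lie together in some bag; and for every vertex, the bags containing it form a connected subtree. Here edge (7,4) lies in no bag, so the decomposition is invalid.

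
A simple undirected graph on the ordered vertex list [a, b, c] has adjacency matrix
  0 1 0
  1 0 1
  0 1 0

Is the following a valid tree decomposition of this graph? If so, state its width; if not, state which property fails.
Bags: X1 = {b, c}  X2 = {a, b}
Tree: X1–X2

Every vertex of G appears in some bag (union = {a, b, c}); every edge is covered by a bag; and for each vertex v the set of bags containing v is connected in the bag tree. The decomposition is therefore valid. The largest bag has 2 vertices, so the width is 1.

Yes; width 1.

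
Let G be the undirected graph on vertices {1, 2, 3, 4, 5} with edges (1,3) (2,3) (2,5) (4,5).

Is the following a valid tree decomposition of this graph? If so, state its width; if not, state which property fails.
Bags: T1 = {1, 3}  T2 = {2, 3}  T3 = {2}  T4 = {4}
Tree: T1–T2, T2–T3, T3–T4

No — vertex 5 appears in no bag.

A tree decomposition must satisfy three properties: every vertex lies in some bag; for every edge, both endpoints lie together in some bag; and for every vertex, the bags containing it form a connected subtree. Here vertex 5 appears in no bag, so the decomposition is invalid.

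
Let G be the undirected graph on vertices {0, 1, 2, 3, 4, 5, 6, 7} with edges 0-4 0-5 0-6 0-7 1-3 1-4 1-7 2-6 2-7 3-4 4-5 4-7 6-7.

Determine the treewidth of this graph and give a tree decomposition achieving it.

Each bag holds 3 vertices, so the decomposition has width 2, which upper-bounds the treewidth. For the lower bound, the 3 vertices {2, 6, 7} are pairwise adjacent, and any tree decomposition puts a clique entirely inside one bag — forcing width ≥ 2. Hence tw(G) = 2 exactly.

Treewidth 2.
One such decomposition:
Bags: B1 = {0, 4, 7}  B2 = {0, 4, 5}  B3 = {1, 4, 7}  B4 = {0, 6, 7}  B5 = {1, 3, 4}  B6 = {2, 6, 7}
Tree: B1–B2, B1–B3, B1–B4, B3–B5, B4–B6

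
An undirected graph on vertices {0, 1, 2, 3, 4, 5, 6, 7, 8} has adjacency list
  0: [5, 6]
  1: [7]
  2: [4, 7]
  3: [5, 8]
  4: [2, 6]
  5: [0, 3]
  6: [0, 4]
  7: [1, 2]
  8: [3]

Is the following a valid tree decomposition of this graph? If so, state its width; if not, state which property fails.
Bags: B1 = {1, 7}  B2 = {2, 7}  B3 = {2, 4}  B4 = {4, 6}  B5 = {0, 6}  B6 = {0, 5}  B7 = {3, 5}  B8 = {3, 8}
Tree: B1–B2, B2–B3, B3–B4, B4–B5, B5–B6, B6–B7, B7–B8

Vertex coverage: the bags together contain {0, 1, 2, 3, 4, 5, 6, 7, 8}, the full vertex set. Edge coverage: each edge of G has both endpoints in at least one bag. Running intersection: for every vertex, the bags containing it form a connected subtree. All three properties hold, so this is a valid tree decomposition of width max|bag| − 1 = 1, and hence tw(G) ≤ 1.

Yes; width 1.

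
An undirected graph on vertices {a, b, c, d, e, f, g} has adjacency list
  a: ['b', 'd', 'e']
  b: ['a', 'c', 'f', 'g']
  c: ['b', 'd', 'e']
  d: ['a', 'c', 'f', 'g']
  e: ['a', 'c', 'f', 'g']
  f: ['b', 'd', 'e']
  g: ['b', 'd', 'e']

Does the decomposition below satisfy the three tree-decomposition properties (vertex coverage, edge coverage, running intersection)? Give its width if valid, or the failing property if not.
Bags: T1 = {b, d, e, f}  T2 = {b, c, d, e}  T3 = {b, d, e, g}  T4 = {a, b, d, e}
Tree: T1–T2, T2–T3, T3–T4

Yes; width 3.

Every vertex of G appears in some bag (union = {a, b, c, d, e, f, g}); every edge is covered by a bag; and for each vertex v the set of bags containing v is connected in the bag tree. The decomposition is therefore valid. The largest bag has 4 vertices, so the width is 3.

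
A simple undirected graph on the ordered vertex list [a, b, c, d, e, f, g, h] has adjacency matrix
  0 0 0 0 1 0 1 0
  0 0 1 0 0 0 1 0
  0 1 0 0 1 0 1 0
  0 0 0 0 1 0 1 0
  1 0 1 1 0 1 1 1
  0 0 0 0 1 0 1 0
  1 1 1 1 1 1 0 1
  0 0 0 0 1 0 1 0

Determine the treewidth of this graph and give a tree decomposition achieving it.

The largest bag has 3 vertices, giving width 2; this decomposition certifies tw(G) ≤ 2. For the lower bound, the 3 vertices {d, e, g} are pairwise adjacent, and any tree decomposition puts a clique entirely inside one bag — forcing width ≥ 2. Combining the bounds, tw(G) = 2.

Treewidth 2.
Bags: B1 = {a, e, g}  B2 = {e, f, g}  B3 = {c, e, g}  B4 = {b, c, g}  B5 = {d, e, g}  B6 = {e, g, h}
Tree: B1–B2, B2–B3, B3–B4, B3–B5, B3–B6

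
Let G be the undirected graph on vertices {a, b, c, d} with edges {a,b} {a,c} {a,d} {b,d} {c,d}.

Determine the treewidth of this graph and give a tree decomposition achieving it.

Every bag has size at most 3, so the width is 3 − 1 = 2 and tw(G) ≤ 2. Conversely, {a, c, d} is a clique of size 3, and the vertices of any clique must share a bag in every tree decomposition; so some bag has ≥ 3 vertices and tw(G) ≥ 2. Combining the bounds, tw(G) = 2.

Treewidth 2.
One optimal decomposition is:
Bags: B1 = {a, c, d}  B2 = {a, b, d}
Tree: B1–B2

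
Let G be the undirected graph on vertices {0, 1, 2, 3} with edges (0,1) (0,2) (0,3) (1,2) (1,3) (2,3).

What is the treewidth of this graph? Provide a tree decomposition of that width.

With just one bag of size 4, the width is 4 − 1 = 3, so tw(G) ≤ 3. On the other hand G contains the 4-clique {0, 1, 2, 3}. A clique must lie in a single bag of any decomposition, so no decomposition can have width below 3. The upper and lower bounds meet at 3, so that is the treewidth.

Treewidth 3.
Bags: B1 = {0, 1, 2, 3}
Tree: (single bag)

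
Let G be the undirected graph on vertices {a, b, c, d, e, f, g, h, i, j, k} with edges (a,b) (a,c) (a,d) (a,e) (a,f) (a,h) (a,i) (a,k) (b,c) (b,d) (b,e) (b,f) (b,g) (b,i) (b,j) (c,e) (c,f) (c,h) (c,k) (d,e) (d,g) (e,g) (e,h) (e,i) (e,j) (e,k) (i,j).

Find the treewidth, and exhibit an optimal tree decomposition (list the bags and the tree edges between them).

Treewidth 3.
Bags: B1 = {a, b, e, i}  B2 = {a, b, c, e}  B3 = {a, b, c, f}  B4 = {a, b, d, e}  B5 = {b, e, i, j}  B6 = {a, c, e, h}  B7 = {b, d, e, g}  B8 = {a, c, e, k}
Tree: B1–B2, B2–B3, B2–B4, B1–B5, B2–B6, B4–B7, B2–B8

Every bag has size at most 4, so the width is 4 − 1 = 3 and tw(G) ≤ 3. Conversely, {a, c, e, h} is a clique of size 4, and the vertices of any clique must share a bag in every tree decomposition; so some bag has ≥ 4 vertices and tw(G) ≥ 3. The upper and lower bounds meet at 3, so that is the treewidth.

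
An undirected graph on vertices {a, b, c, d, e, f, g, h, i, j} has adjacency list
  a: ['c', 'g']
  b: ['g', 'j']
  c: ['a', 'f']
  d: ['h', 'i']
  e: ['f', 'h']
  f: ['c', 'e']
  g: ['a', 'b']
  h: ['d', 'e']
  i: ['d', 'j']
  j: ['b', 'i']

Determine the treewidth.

2

A width-2 tree decomposition is:
Bags: B1 = {e, f, h}  B2 = {c, f, h}  B3 = {a, c, h}  B4 = {a, g, h}  B5 = {b, g, h}  B6 = {b, h, j}  B7 = {h, i, j}  B8 = {d, h, i}
Tree: B1–B2, B2–B3, B3–B4, B4–B5, B5–B6, B6–B7, B7–B8
Every bag has size at most 3, so the width is 3 − 1 = 2 and tw(G) ≤ 2. For the lower bound, G contains the cycle h–e–f–c–a–g–b–j–i–d–h, so G is not a forest; only forests have treewidth ≤ 1, hence tw(G) ≥ 2. Combining the bounds, tw(G) = 2.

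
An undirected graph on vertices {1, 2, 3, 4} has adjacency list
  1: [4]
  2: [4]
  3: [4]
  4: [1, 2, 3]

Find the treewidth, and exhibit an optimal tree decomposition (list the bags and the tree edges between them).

Each bag holds 2 vertices, so the decomposition has width 1, which upper-bounds the treewidth. G has an edge, so its treewidth is at least 1. Therefore the treewidth is 1.

Treewidth 1.
One such decomposition:
Bags: B1 = {3, 4}  B2 = {2, 4}  B3 = {1, 4}
Tree: B1–B2, B1–B3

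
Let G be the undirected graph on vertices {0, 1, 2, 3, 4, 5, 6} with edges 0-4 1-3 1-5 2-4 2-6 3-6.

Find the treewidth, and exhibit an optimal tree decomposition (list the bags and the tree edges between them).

Treewidth 1.
Bags: B1 = {0, 4}  B2 = {2, 4}  B3 = {2, 6}  B4 = {3, 6}  B5 = {1, 3}  B6 = {1, 5}
Tree: B1–B2, B2–B3, B3–B4, B4–B5, B5–B6

The largest bag has 2 vertices, giving width 1; this decomposition certifies tw(G) ≤ 1. G has an edge, so its treewidth is at least 1. The upper and lower bounds meet at 1, so that is the treewidth.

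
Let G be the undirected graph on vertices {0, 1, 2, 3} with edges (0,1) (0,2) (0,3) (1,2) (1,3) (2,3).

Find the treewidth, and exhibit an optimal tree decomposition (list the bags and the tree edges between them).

Treewidth 3.
One such decomposition:
Bags: B1 = {0, 1, 2, 3}
Tree: (single bag)

With just one bag of size 4, the width is 4 − 1 = 3, so tw(G) ≤ 3. On the other hand G contains the 4-clique {0, 1, 2, 3}. A clique must lie in a single bag of any decomposition, so no decomposition can have width below 3. Hence tw(G) = 3 exactly.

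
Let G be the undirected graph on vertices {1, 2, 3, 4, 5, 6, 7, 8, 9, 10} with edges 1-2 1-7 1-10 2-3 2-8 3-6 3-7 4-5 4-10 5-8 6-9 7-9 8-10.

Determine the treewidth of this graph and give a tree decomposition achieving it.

The largest bag has 3 vertices, giving width 2; this decomposition certifies tw(G) ≤ 2. Since 4–5–8–10–4 is a cycle in G, G is not acyclic. Forests are exactly the graphs of treewidth ≤ 1, so tw(G) ≥ 2. Combining the bounds, tw(G) = 2.

Treewidth 2.
One such decomposition:
Bags: B1 = {4, 5, 10}  B2 = {5, 8, 10}  B3 = {1, 8, 10}  B4 = {1, 2, 8}  B5 = {1, 2, 7}  B6 = {2, 3, 7}  B7 = {3, 7, 9}  B8 = {3, 6, 9}
Tree: B1–B2, B2–B3, B3–B4, B4–B5, B5–B6, B6–B7, B7–B8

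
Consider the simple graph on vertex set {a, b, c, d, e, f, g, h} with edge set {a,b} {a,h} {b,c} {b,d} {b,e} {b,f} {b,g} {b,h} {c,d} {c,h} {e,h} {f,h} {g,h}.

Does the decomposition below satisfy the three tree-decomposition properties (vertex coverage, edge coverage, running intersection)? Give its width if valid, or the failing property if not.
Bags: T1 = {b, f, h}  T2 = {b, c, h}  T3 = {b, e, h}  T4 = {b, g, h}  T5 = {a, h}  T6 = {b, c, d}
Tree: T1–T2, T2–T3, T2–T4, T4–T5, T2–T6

No — edge (b,a) lies in no bag.

A tree decomposition must satisfy three properties: every vertex lies in some bag; for every edge, both endpoints lie together in some bag; and for every vertex, the bags containing it form a connected subtree. Here edge (b,a) lies in no bag, so the decomposition is invalid.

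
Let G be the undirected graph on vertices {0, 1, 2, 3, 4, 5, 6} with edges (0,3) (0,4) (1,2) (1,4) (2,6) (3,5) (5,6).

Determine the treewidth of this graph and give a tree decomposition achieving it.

Every bag has size at most 3, so the width is 3 − 1 = 2 and tw(G) ≤ 2. For the lower bound, G contains the cycle 5–3–0–4–1–2–6–5, so G is not a forest; only forests have treewidth ≤ 1, hence tw(G) ≥ 2. Hence tw(G) = 2 exactly.

Treewidth 2.
One such decomposition:
Bags: B1 = {0, 3, 5}  B2 = {0, 4, 5}  B3 = {1, 4, 5}  B4 = {1, 2, 5}  B5 = {2, 5, 6}
Tree: B1–B2, B2–B3, B3–B4, B4–B5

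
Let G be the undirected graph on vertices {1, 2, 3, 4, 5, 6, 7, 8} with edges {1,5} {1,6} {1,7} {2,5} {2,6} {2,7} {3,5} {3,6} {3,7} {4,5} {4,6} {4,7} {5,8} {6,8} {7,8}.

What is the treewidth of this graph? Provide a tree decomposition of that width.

Treewidth 3.
One such decomposition:
Bags: B1 = {4, 5, 6, 7}  B2 = {2, 5, 6, 7}  B3 = {3, 5, 6, 7}  B4 = {1, 5, 6, 7}  B5 = {5, 6, 7, 8}
Tree: B1–B2, B2–B3, B3–B4, B4–B5

Every bag has size at most 4, so the width is 4 − 1 = 3 and tw(G) ≤ 3. For the lower bound: the 4 vertex sets {4,7}, {2,5}, {6}, {3} are disjoint, each induces a connected subgraph, and every pair is joined by at least one edge of G. Contracting each set to a single vertex therefore yields K_{4} as a minor, and since treewidth is minor-monotone, tw(G) ≥ tw(K_{4}) = 3. The upper and lower bounds meet at 3, so that is the treewidth.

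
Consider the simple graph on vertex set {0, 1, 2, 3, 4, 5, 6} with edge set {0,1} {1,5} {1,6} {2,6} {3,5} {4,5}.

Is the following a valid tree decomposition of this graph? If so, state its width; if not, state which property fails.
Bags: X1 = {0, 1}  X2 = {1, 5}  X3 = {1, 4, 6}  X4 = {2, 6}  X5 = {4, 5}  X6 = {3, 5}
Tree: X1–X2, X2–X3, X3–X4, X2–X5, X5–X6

No — bags containing vertex 4 are not connected in the tree.

A tree decomposition must satisfy three properties: every vertex lies in some bag; for every edge, both endpoints lie together in some bag; and for every vertex, the bags containing it form a connected subtree. Here bags containing vertex 4 are not connected in the tree, so the decomposition is invalid.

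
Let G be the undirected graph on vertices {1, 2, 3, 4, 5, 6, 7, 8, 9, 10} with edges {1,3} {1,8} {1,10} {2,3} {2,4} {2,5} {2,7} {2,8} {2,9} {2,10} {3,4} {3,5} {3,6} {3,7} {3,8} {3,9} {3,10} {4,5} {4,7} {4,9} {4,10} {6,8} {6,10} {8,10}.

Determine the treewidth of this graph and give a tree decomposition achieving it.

Each bag holds 4 vertices, so the decomposition has width 3, which upper-bounds the treewidth. Conversely, {1, 3, 8, 10} is a clique of size 4, and the vertices of any clique must share a bag in every tree decomposition; so some bag has ≥ 4 vertices and tw(G) ≥ 3. Hence tw(G) = 3 exactly.

Treewidth 3.
One optimal decomposition is:
Bags: B1 = {3, 6, 8, 10}  B2 = {2, 3, 8, 10}  B3 = {1, 3, 8, 10}  B4 = {2, 3, 4, 10}  B5 = {2, 3, 4, 9}  B6 = {2, 3, 4, 5}  B7 = {2, 3, 4, 7}
Tree: B1–B2, B2–B3, B2–B4, B4–B5, B5–B6, B6–B7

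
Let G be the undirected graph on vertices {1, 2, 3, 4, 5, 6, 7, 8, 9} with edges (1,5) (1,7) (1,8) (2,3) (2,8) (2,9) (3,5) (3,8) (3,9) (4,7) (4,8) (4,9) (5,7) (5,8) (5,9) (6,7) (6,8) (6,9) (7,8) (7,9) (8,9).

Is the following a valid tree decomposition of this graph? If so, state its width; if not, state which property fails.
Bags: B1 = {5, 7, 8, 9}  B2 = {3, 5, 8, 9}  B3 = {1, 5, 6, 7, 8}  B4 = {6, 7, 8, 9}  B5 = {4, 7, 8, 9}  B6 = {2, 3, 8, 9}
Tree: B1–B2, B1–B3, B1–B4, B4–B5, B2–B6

A tree decomposition must satisfy three properties: every vertex lies in some bag; for every edge, both endpoints lie together in some bag; and for every vertex, the bags containing it form a connected subtree. Here bags containing vertex 6 are not connected in the tree, so the decomposition is invalid.

No — bags containing vertex 6 are not connected in the tree.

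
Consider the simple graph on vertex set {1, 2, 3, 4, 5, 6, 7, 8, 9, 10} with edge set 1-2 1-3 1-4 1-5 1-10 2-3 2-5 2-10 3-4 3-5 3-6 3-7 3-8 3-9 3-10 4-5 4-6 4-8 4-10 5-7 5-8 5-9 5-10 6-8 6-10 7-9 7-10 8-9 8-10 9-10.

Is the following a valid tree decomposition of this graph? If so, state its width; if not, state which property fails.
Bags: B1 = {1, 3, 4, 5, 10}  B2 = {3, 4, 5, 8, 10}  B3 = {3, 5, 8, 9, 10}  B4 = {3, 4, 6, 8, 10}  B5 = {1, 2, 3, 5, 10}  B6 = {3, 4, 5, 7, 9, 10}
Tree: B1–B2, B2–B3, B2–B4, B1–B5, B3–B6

A tree decomposition must satisfy three properties: every vertex lies in some bag; for every edge, both endpoints lie together in some bag; and for every vertex, the bags containing it form a connected subtree. Here bags containing vertex 4 are not connected in the tree, so the decomposition is invalid.

No — bags containing vertex 4 are not connected in the tree.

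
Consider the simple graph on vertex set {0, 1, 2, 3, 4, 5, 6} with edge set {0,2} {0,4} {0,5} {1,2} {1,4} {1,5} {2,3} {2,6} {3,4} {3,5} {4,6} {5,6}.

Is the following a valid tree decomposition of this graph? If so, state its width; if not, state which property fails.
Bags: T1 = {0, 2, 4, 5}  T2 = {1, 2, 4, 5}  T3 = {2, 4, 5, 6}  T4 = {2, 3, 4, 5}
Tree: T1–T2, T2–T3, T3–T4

Vertex coverage: the bags together contain {0, 1, 2, 3, 4, 5, 6}, the full vertex set. Edge coverage: each edge of G has both endpoints in at least one bag. Running intersection: for every vertex, the bags containing it form a connected subtree. All three properties hold, so this is a valid tree decomposition of width max|bag| − 1 = 3, and hence tw(G) ≤ 3.

Yes; width 3.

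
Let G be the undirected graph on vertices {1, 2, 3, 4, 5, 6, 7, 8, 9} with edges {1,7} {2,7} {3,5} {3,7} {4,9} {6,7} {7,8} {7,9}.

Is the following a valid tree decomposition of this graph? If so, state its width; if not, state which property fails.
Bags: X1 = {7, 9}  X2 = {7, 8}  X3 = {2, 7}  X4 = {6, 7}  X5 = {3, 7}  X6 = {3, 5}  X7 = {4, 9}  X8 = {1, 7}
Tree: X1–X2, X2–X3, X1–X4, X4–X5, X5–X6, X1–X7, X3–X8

Vertex coverage: the bags together contain {1, 2, 3, 4, 5, 6, 7, 8, 9}, the full vertex set. Edge coverage: each edge of G has both endpoints in at least one bag. Running intersection: for every vertex, the bags containing it form a connected subtree. All three properties hold, so this is a valid tree decomposition of width max|bag| − 1 = 1, and hence tw(G) ≤ 1.

Yes; width 1.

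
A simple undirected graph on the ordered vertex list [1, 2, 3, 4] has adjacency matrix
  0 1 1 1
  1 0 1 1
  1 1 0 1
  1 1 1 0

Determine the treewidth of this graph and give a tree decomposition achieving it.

A single bag containing all 4 vertices is trivially a valid decomposition of width 3. On the other hand G contains the 4-clique {1, 2, 3, 4}. A clique must lie in a single bag of any decomposition, so no decomposition can have width below 3. The upper and lower bounds meet at 3, so that is the treewidth.

Treewidth 3.
One such decomposition:
Bags: B1 = {1, 2, 3, 4}
Tree: (single bag)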